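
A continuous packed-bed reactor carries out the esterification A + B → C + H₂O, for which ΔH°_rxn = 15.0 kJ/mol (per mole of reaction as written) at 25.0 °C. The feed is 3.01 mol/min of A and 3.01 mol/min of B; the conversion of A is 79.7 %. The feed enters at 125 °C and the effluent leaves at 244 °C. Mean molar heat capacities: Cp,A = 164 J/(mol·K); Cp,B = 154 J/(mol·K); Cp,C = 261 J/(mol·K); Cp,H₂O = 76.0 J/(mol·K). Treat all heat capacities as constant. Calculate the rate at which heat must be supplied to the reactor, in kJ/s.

Extent of reaction ξ = 0.797 × 3.01 = 2.399 mol/min
Reaction term: ξ·ΔH°_rxn = 2.399 × 15.0 = 35.985 kJ/min
Sensible, feed 125→25 °C: -95.718 kJ/min
Outlet flows (mol/min): A 0.61103, B 0.61103, C 2.399, H₂O 2.399
Sensible, products 25→244 °C: 219.6 kJ/min
Q = ΔH = 159.87 kJ/min = 2.6645 kW
Heat supplied = 2.6645 kJ/s

Q_in = 2.66 kJ/s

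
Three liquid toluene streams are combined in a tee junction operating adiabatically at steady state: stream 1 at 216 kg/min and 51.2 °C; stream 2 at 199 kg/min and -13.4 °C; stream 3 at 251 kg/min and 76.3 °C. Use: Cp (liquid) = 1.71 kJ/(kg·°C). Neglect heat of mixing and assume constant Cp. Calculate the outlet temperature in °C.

T_out = 41.4 °C

No heat crosses the boundary, so H_out = H_in.
Σ ṁᵢCp,ᵢTᵢ = 216×1.71×51.2 + 199×1.71×-13.4 + 251×1.71×76.3 = 47100
Σ ṁᵢCp,ᵢ = 216×1.71 + 199×1.71 + 251×1.71 = 1138.9
T_out = 47100 / 1138.9 = 41.357 °C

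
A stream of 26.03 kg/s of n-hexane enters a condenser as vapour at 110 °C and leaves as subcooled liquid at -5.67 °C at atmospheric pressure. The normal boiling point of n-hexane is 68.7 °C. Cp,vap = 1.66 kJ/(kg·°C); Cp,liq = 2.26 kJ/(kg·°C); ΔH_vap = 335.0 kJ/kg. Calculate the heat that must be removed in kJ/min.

Q_c = 893000 kJ/min

vapour 110→68.7 °C: -68.558 kJ/kg
condensation at 68.7 °C: -335 kJ/kg
liquid 68.7→-5.67 °C: -168.08 kJ/kg
Δh = -68.558 + -335 + -168.08 = -571.63 kJ/kg
Q = ṁ·Δh = 26.03 kg/s × -571.63 kJ/kg = -14880 kJ/s
|Q| = 14880 kW = 892780 kJ/min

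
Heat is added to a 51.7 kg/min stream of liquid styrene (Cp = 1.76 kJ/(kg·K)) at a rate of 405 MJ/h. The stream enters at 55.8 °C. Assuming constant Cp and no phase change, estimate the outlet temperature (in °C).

Q = 405 MJ/h = 6750 kJ/min
ΔT = Q/(ṁ·Cp) = 6750/(51.7×1.76) = 74.182 K
T_out = 55.8 + 74.182 = 129.98 °C

T_out = 130 °C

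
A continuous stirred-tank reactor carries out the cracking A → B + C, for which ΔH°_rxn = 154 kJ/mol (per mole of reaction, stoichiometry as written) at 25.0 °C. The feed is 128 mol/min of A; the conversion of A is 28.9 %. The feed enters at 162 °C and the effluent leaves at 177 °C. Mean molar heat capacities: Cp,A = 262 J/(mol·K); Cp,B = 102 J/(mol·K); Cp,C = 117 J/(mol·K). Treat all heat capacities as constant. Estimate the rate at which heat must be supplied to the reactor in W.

Q_in = 99300 W

Extent of reaction ξ = 0.289 × 128 = 36.992 mol/min
Reaction term: ξ·ΔH°_rxn = 36.992 × 154 = 5696.8 kJ/min
Sensible, feed 162→25 °C: -4594.4 kJ/min
Outlet flows (mol/min): A 91.008, B 36.992, C 36.992
Sensible, products 25→177 °C: 4855.7 kJ/min
Q = ΔH = 5958 kJ/min = 99.3 kW
Heat supplied = 99300 W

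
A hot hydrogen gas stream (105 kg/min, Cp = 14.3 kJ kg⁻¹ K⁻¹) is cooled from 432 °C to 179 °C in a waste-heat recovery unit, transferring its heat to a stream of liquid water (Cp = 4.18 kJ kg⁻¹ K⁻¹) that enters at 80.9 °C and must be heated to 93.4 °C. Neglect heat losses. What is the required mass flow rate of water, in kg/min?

ṁ_c = 7270 kg/min

Heat released by hot stream: Q = 105 × 14.3 × (432 − 179) = 379880 kJ/min
Energy balance on cold side (adiabatic exchanger): Q = ṁ_c·Cp_c·(T_c,out − T_c,in)
ṁ_c = 379880 / [4.18 × (93.4 − 80.9)] = 7270.4 kg/min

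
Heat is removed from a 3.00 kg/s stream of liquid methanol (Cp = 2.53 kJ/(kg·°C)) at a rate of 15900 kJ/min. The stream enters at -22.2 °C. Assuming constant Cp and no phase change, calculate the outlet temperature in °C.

Q = 15900 kJ/min = 265 kJ/s
ΔT = Q/(ṁ·Cp) = 265/(3.00×2.53) = 34.914 K
T_out = -22.2 − 34.914 = -57.114 °C

T_out = -57.1 °C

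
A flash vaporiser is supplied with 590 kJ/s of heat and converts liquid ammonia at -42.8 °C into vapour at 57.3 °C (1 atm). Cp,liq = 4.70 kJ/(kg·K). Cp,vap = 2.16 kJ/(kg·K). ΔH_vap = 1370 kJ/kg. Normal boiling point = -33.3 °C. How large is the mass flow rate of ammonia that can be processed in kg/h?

ṁ = 1320 kg/h

Δh = 4.70×(-33.3−-42.8) + 1370 + 2.16×(57.3−-33.3) = 1610.3 kJ/kg
Q = 590 kJ/s = 590 kJ/s = 2.124e+06 kJ/h
ṁ = Q/Δh = 2.124e+06 / 1610.3 = 1319 kg/h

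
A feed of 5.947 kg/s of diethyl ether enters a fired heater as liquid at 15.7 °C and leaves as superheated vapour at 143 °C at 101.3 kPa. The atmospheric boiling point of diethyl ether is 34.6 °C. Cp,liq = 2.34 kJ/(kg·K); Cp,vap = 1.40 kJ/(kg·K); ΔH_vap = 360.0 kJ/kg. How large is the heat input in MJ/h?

Q = 11900 MJ/h

liquid 15.7→34.6 °C: 44.226 kJ/kg
vaporisation at 34.6 °C: 360 kJ/kg
vapour 34.6→143 °C: 151.76 kJ/kg
Δh = 44.226 + 360 + 151.76 = 555.99 kJ/kg
Q = ṁ·Δh = 5.947 kg/s × 555.99 kJ/kg = 3306.4 kJ/s
|Q| = 3306.4 kW = 11903 MJ/h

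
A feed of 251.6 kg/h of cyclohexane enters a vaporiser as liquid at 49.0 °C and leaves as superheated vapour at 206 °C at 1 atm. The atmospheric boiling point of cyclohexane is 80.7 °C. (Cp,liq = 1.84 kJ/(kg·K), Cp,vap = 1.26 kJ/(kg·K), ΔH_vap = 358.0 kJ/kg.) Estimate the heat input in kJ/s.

liquid 49.0→80.7 °C: 58.328 kJ/kg
vaporisation at 80.7 °C: 358 kJ/kg
vapour 80.7→206 °C: 157.88 kJ/kg
Δh = 58.328 + 358 + 157.88 = 574.21 kJ/kg
Q = ṁ·Δh = 251.6 kg/h × 574.21 kJ/kg = 144470 kJ/h
|Q| = 40.131 kW

Q = 40.1 kJ/s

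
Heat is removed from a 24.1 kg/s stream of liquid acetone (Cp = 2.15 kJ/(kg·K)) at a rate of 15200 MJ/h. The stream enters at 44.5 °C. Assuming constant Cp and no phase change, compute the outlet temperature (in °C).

T_out = -37.0 °C

Q = 15200 MJ/h = 4222.2 kJ/s
ΔT = Q/(ṁ·Cp) = 4222.2/(24.1×2.15) = 81.486 K
T_out = 44.5 − 81.486 = -36.986 °C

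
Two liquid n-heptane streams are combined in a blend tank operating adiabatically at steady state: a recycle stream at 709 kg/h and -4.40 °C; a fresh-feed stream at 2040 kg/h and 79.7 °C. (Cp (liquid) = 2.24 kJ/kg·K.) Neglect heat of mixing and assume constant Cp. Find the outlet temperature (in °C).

T_out = 58.0 °C

Adiabatic, steady state ⇒ Σ ṁᵢCp,ᵢ(T_out − Tᵢ) = 0
Σ ṁᵢCp,ᵢTᵢ = 709×2.24×-4.40 + 2040×2.24×79.7 = 357210
Σ ṁᵢCp,ᵢ = 709×2.24 + 2040×2.24 = 6157.8
T_out = 357210 / 6157.8 = 58.01 °C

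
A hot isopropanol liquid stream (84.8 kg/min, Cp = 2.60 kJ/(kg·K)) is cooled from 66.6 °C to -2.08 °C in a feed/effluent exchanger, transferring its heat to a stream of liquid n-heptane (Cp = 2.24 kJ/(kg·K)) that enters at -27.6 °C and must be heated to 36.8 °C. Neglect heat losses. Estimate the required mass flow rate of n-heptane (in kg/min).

ṁ_c = 105 kg/min

Heat released by hot stream: Q = 84.8 × 2.60 × (66.6 − -2.08) = 15143 kJ/min
Energy balance on cold side (adiabatic exchanger): Q = ṁ_c·Cp_c·(T_c,out − T_c,in)
ṁ_c = 15143 / [2.24 × (36.8 − -27.6)] = 104.97 kg/min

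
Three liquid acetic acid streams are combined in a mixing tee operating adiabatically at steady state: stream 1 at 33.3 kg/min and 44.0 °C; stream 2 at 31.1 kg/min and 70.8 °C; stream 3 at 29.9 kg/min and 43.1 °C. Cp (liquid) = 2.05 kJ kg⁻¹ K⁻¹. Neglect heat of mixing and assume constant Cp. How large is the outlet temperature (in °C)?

T_out = 52.6 °C

Adiabatic, steady state ⇒ Σ ṁᵢCp,ᵢ(T_out − Tᵢ) = 0
T_out = Σ ṁᵢCp,ᵢTᵢ / Σ ṁᵢCp,ᵢ
      = 10159 / 193.31 = 52.553 °C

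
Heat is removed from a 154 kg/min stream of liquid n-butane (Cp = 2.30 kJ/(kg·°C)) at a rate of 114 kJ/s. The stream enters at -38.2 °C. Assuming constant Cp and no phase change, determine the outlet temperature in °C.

T_out = -57.5 °C

Q = 114 kJ/s = 6840 kJ/min
ΔT = Q/(ṁ·Cp) = 6840/(154×2.30) = 19.311 K
T_out = -38.2 − 19.311 = -57.511 °C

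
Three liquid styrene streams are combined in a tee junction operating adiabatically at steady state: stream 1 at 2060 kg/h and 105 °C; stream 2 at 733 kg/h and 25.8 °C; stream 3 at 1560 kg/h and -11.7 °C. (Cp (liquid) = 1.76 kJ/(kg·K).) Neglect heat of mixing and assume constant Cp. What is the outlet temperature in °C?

Energy balance with Q = 0: Σ ṁᵢCp,ᵢ(T_out − Tᵢ) = 0
Σ ṁᵢCp,ᵢTᵢ = 2060×1.76×105 + 733×1.76×25.8 + 1560×1.76×-11.7 = 381850
Σ ṁᵢCp,ᵢ = 2060×1.76 + 733×1.76 + 1560×1.76 = 7661.3
T_out = 381850 / 7661.3 = 49.841 °C

T_out = 49.8 °C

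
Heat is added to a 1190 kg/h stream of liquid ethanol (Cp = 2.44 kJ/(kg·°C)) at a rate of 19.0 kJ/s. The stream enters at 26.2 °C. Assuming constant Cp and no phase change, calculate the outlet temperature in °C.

Q = 19.0 kJ/s = 68400 kJ/h
ΔT = Q/(ṁ·Cp) = 68400/(1190×2.44) = 23.557 K
T_out = 26.2 + 23.557 = 49.757 °C

T_out = 49.8 °C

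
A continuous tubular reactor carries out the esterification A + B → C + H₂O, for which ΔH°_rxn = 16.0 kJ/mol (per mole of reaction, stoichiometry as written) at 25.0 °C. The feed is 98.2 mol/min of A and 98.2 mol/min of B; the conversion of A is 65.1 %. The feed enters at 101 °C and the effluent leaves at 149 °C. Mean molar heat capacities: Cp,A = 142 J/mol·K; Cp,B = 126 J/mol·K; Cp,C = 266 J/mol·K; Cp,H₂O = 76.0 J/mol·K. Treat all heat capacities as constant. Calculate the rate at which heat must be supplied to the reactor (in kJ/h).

Extent of reaction ξ = 0.651 × 98.2 = 63.928 mol/min
Reaction term: ξ·ΔH°_rxn = 63.928 × 16.0 = 1022.9 kJ/min
Sensible, feed 101→25 °C: -2000.1 kJ/min
Outlet flows (mol/min): A 34.272, B 34.272, C 63.928, H₂O 63.928
Sensible, products 25→149 °C: 3850 kJ/min
Q = ΔH = 2872.7 kJ/min = 47.878 kW
Heat supplied = 172360 kJ/h

Q_in = 172000 kJ/h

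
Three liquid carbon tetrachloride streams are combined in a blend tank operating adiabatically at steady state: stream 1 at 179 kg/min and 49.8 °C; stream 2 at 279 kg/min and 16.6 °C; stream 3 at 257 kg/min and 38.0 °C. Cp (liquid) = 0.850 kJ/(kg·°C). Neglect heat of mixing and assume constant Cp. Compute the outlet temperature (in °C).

T_out = 32.6 °C

No heat crosses the boundary, so H_out = H_in.
T_out = Σ ṁᵢCp,ᵢTᵢ / Σ ṁᵢCp,ᵢ
      = 19815 / 607.75 = 32.604 °C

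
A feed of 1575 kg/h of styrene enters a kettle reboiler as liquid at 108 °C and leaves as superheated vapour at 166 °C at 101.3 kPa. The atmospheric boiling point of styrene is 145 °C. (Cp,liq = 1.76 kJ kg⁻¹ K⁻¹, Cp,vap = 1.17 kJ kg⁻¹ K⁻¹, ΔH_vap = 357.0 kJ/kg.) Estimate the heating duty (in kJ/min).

Q = 11700 kJ/min

liquid 108→145 °C: 65.12 kJ/kg
vaporisation at 145 °C: 357 kJ/kg
vapour 145→166 °C: 24.57 kJ/kg
Δh = 65.12 + 357 + 24.57 = 446.69 kJ/kg
Q = ṁ·Δh = 1575 kg/h × 446.69 kJ/kg = 703540 kJ/h
|Q| = 195.43 kW = 11726 kJ/min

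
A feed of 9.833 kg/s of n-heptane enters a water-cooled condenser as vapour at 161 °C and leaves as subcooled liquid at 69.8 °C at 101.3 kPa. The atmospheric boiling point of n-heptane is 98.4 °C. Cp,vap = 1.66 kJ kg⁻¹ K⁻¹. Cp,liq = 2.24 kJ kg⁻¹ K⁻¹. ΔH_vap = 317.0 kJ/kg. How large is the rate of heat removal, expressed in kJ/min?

vapour 161→98.4 °C: -103.92 kJ/kg
condensation at 98.4 °C: -317 kJ/kg
liquid 98.4→69.8 °C: -64.064 kJ/kg
Δh = -103.92 + -317 + -64.064 = -484.98 kJ/kg
Q = ṁ·Δh = 9.833 kg/s × -484.98 kJ/kg = -4768.8 kJ/s
|Q| = 4768.8 kW = 286130 kJ/min

Q_c = 286000 kJ/min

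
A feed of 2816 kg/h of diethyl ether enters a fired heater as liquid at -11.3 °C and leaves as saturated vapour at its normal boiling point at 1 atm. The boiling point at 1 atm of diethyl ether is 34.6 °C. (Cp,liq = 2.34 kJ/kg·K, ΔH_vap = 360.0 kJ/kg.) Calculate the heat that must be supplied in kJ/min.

Q = 21900 kJ/min

liquid -11.3→34.6 °C: 107.41 kJ/kg
vaporisation at 34.6 °C: 360 kJ/kg
Δh = 107.41 + 360 = 467.41 kJ/kg
Q = ṁ·Δh = 2816 kg/h × 467.41 kJ/kg = 1.3162e+06 kJ/h
|Q| = 365.62 kW = 21937 kJ/min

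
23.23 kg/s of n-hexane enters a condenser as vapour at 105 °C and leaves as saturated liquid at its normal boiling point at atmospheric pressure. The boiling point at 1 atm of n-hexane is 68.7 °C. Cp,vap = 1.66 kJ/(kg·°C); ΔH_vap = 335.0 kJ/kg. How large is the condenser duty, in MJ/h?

Q_c = 33100 MJ/h

vapour 105→68.7 °C: -60.258 kJ/kg
condensation at 68.7 °C: -335 kJ/kg
Δh = -60.258 + -335 = -395.26 kJ/kg
Q = ṁ·Δh = 23.23 kg/s × -395.26 kJ/kg = -9181.8 kJ/s
|Q| = 9181.8 kW = 33055 MJ/h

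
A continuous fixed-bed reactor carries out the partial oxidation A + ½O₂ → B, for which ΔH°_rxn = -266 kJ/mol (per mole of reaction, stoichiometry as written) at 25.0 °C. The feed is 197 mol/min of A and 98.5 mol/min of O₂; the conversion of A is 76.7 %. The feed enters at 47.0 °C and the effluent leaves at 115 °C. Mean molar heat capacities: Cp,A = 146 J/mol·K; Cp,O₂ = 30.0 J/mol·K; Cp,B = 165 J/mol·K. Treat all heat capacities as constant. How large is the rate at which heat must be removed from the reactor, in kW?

Q_out = 633 kW

Extent of reaction ξ = 0.767 × 197 = 151.1 mol/min
Reaction term: ξ·ΔH°_rxn = 151.1 × -266 = -40192 kJ/min
Sensible, feed 47.0→25 °C: -697.77 kJ/min
Outlet flows (mol/min): A 45.901, O₂ 22.951, B 151.1
Sensible, products 25→115 °C: 2908.9 kJ/min
Q = ΔH = -37981 kJ/min = -633.02 kW
Heat removed = 633.02 kW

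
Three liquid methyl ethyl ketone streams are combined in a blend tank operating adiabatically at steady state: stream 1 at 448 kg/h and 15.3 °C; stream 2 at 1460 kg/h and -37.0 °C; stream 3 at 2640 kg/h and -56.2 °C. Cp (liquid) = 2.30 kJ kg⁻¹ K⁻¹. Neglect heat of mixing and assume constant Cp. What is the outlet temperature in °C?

T_out = -43.0 °C

No heat crosses the boundary, so H_out = H_in.
T_out = Σ ṁᵢCp,ᵢTᵢ / Σ ṁᵢCp,ᵢ
      = -449730 / 10460 = -42.993 °C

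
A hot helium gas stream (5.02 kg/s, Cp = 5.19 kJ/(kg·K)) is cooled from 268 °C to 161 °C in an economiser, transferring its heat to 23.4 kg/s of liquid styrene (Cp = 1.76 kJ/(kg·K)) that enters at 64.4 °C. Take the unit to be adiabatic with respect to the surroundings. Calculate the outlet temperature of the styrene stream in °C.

T_c,out = 132 °C

Heat released by hot stream: Q = 5.02 × 5.19 × (268 − 161) = 2787.8 kJ/s
Energy balance on cold side (adiabatic exchanger): Q = ṁ_c·Cp_c·(T_c,out − T_c,in)
T_c,out = 64.4 + 2787.8/(23.4 × 1.76) = 132.09 °C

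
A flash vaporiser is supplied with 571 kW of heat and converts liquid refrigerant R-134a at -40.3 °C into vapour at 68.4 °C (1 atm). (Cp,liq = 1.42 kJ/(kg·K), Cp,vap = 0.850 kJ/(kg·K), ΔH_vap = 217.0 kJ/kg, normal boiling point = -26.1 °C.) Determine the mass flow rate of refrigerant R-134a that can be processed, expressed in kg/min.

ṁ = 108 kg/min

Δh = 1.42×(-26.1−-40.3) + 217.0 + 0.850×(68.4−-26.1) = 317.49 kJ/kg
Q = 571 kW = 571 kJ/s = 34260 kJ/min
ṁ = Q/Δh = 34260 / 317.49 = 107.91 kg/min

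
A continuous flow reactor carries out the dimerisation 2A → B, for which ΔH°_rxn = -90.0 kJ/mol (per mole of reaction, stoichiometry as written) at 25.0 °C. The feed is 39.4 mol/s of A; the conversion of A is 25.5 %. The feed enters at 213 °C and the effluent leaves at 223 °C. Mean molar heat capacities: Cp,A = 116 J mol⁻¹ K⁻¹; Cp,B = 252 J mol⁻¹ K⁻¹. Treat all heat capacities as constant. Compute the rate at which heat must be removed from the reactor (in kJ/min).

Extent of reaction ξ = 0.255 × 39.4 / 2 = 5.0235 mol/s
Reaction term: ξ·ΔH°_rxn = 5.0235 × -90.0 = -452.12 kJ/s
Sensible, feed 213→25 °C: -859.24 kJ/s
Outlet flows (mol/s): A 29.353, B 5.0235
Sensible, products 25→223 °C: 924.83 kJ/s
Q = ΔH = -386.52 kJ/s = -386.52 kW
Heat removed = 23191 kJ/min

Q_out = 23200 kJ/min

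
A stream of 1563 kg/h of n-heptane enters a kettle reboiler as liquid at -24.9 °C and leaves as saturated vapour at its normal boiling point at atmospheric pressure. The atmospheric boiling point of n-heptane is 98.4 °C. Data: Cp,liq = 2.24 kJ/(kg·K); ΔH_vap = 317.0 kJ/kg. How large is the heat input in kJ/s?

Q = 258 kJ/s

liquid -24.9→98.4 °C: 276.19 kJ/kg
vaporisation at 98.4 °C: 317 kJ/kg
Δh = 276.19 + 317 = 593.19 kJ/kg
Q = ṁ·Δh = 1563 kg/h × 593.19 kJ/kg = 927160 kJ/h
|Q| = 257.54 kW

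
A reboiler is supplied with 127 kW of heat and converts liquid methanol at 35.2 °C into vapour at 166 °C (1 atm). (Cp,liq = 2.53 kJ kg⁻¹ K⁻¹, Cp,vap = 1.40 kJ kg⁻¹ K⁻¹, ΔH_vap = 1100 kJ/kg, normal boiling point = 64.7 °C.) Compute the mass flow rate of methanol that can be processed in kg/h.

ṁ = 347 kg/h

Δh = 2.53×(64.7−35.2) + 1100 + 1.40×(166−64.7) = 1316.5 kJ/kg
Q = 127 kW = 127 kJ/s = 457200 kJ/h
ṁ = Q/Δh = 457200 / 1316.5 = 347.3 kg/h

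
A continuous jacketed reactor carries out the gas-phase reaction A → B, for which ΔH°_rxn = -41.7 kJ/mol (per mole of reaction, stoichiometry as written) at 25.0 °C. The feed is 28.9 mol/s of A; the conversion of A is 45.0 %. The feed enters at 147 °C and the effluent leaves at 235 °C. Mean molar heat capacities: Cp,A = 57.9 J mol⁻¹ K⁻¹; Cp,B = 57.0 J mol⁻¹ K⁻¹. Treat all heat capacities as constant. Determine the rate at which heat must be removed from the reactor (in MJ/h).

Q_out = 1430 MJ/h

Extent of reaction ξ = 0.450 × 28.9 = 13.005 mol/s
Reaction term: ξ·ΔH°_rxn = 13.005 × -41.7 = -542.31 kJ/s
Sensible, feed 147→25 °C: -204.14 kJ/s
Outlet flows (mol/s): A 15.895, B 13.005
Sensible, products 25→235 °C: 348.94 kJ/s
Q = ΔH = -397.52 kJ/s = -397.52 kW
Heat removed = 1431.1 MJ/h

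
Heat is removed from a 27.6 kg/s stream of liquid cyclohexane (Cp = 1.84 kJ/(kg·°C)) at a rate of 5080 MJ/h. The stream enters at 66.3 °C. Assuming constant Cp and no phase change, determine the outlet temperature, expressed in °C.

Q = 5080 MJ/h = 1411.1 kJ/s
ΔT = Q/(ṁ·Cp) = 1411.1/(27.6×1.84) = 27.787 K
T_out = 66.3 − 27.787 = 38.513 °C

T_out = 38.5 °C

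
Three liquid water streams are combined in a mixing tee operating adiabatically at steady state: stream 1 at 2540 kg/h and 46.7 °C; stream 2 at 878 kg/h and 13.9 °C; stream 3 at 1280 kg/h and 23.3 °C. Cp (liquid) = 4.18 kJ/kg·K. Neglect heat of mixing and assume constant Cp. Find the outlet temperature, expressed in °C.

T_out = 34.2 °C

No heat crosses the boundary, so H_out = H_in.
T_out = Σ ṁᵢCp,ᵢTᵢ / Σ ṁᵢCp,ᵢ
      = 671500 / 19638 = 34.195 °C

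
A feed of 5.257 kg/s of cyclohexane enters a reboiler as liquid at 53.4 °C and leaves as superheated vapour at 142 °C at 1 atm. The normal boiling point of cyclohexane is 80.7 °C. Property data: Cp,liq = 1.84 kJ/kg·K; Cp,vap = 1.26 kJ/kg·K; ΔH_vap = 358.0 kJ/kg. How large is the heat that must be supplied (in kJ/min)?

Q = 153000 kJ/min

liquid 53.4→80.7 °C: 50.232 kJ/kg
vaporisation at 80.7 °C: 358 kJ/kg
vapour 80.7→142 °C: 77.238 kJ/kg
Δh = 50.232 + 358 + 77.238 = 485.47 kJ/kg
Q = ṁ·Δh = 5.257 kg/s × 485.47 kJ/kg = 2552.1 kJ/s
|Q| = 2552.1 kW = 153130 kJ/min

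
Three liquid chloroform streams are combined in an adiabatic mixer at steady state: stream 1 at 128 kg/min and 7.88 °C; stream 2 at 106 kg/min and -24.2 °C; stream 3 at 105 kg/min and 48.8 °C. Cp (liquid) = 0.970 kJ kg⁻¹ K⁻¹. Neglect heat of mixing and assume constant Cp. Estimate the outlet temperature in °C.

No heat crosses the boundary, so H_out = H_in.
Σ ṁᵢCp,ᵢTᵢ = 128×0.970×7.88 + 106×0.970×-24.2 + 105×0.970×48.8 = 3460.4
Σ ṁᵢCp,ᵢ = 128×0.970 + 106×0.970 + 105×0.970 = 328.83
T_out = 3460.4 / 328.83 = 10.523 °C

T_out = 10.5 °C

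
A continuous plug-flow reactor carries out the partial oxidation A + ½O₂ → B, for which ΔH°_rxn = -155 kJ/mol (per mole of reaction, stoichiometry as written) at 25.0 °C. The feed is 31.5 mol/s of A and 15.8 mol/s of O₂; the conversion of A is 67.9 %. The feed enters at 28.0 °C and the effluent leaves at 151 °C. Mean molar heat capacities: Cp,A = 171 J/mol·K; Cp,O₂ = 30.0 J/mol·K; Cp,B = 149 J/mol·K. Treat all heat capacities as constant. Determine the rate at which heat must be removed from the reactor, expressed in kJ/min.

Extent of reaction ξ = 0.679 × 31.5 = 21.389 mol/s
Reaction term: ξ·ΔH°_rxn = 21.389 × -155 = -3315.2 kJ/s
Sensible, feed 28.0→25 °C: -17.581 kJ/s
Outlet flows (mol/s): A 10.111, O₂ 5.1058, B 21.389
Sensible, products 25→151 °C: 638.71 kJ/s
Q = ΔH = -2694.1 kJ/s = -2694.1 kW
Heat removed = 161650 kJ/min

Q_out = 162000 kJ/min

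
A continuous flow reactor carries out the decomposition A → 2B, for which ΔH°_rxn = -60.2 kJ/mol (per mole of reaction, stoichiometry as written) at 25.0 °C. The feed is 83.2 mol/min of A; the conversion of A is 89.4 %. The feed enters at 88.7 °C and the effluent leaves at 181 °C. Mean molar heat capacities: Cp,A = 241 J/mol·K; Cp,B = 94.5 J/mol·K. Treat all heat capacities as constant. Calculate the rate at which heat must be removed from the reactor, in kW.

Q_out = 53.8 kW

Extent of reaction ξ = 0.894 × 83.2 = 74.381 mol/min
Reaction term: ξ·ΔH°_rxn = 74.381 × -60.2 = -4477.7 kJ/min
Sensible, feed 88.7→25 °C: -1277.3 kJ/min
Outlet flows (mol/min): A 8.8192, B 148.76
Sensible, products 25→181 °C: 2524.6 kJ/min
Q = ΔH = -3230.4 kJ/min = -53.84 kW
Heat removed = 53.84 kW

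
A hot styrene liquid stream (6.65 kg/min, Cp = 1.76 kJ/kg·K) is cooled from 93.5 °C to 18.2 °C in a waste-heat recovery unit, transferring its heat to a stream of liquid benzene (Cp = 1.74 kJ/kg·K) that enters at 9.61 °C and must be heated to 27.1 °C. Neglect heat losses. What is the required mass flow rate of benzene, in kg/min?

Heat released by hot stream: Q = 6.65 × 1.76 × (93.5 − 18.2) = 881.31 kJ/min
Energy balance on cold side (adiabatic exchanger): Q = ṁ_c·Cp_c·(T_c,out − T_c,in)
ṁ_c = 881.31 / [1.74 × (27.1 − 9.61)] = 28.959 kg/min

ṁ_c = 29.0 kg/min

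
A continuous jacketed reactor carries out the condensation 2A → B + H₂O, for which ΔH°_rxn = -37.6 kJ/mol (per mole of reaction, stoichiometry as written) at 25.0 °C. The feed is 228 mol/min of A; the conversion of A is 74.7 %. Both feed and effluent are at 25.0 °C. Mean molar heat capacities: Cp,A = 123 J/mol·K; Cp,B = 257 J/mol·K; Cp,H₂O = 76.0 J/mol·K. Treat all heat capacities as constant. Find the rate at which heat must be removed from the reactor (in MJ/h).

Extent of reaction ξ = 0.747 × 228 / 2 = 85.158 mol/min
Reaction term: ξ·ΔH°_rxn = 85.158 × -37.6 = -3201.9 kJ/min
Q = ΔH = -3201.9 kJ/min = -53.366 kW
Heat removed = 192.12 MJ/h

Q_out = 192 MJ/h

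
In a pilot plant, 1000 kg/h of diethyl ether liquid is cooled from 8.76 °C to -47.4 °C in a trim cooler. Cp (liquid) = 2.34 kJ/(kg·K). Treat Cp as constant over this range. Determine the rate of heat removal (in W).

Q_c = 36500 W

Q = ṁ·Cp·ΔT = 1000 × 2.34 × (-47.4 − 8.76) = -131410 kJ/h
Converting: 131410 / 3600 s = 36.504 kW
Cooling duty = 36504 W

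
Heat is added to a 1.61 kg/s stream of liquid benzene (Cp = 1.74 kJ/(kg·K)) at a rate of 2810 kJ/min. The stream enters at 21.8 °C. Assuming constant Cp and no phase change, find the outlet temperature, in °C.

Q = 2810 kJ/min = 46.833 kJ/s
ΔT = Q/(ṁ·Cp) = 46.833/(1.61×1.74) = 16.718 K
T_out = 21.8 + 16.718 = 38.518 °C

T_out = 38.5 °C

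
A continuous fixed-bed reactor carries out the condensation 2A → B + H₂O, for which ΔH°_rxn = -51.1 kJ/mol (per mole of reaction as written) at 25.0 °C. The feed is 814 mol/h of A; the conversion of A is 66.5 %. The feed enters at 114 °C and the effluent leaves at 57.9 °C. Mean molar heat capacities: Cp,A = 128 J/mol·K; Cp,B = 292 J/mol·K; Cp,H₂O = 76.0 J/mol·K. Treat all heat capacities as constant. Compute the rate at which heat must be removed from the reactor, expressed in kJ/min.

Extent of reaction ξ = 0.665 × 814 / 2 = 270.66 mol/h
Reaction term: ξ·ΔH°_rxn = 270.66 × -51.1 = -13830 kJ/h
Sensible, feed 114→25 °C: -9273.1 kJ/h
Outlet flows (mol/h): A 272.69, B 270.66, H₂O 270.66
Sensible, products 25→57.9 °C: 4425.2 kJ/h
Q = ΔH = -18678 kJ/h = -5.1884 kW
Heat removed = 311.31 kJ/min

Q_out = 311 kJ/min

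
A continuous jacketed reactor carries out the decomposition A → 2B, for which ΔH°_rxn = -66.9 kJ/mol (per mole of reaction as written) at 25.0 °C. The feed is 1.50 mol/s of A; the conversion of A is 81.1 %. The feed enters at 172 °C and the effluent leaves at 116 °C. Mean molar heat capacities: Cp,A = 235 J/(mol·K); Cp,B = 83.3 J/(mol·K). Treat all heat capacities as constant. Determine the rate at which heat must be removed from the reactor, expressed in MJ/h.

Extent of reaction ξ = 0.811 × 1.50 = 1.2165 mol/s
Reaction term: ξ·ΔH°_rxn = 1.2165 × -66.9 = -81.384 kJ/s
Sensible, feed 172→25 °C: -51.818 kJ/s
Outlet flows (mol/s): A 0.2835, B 2.433
Sensible, products 25→116 °C: 24.506 kJ/s
Q = ΔH = -108.7 kJ/s = -108.7 kW
Heat removed = 391.3 MJ/h

Q_out = 391 MJ/h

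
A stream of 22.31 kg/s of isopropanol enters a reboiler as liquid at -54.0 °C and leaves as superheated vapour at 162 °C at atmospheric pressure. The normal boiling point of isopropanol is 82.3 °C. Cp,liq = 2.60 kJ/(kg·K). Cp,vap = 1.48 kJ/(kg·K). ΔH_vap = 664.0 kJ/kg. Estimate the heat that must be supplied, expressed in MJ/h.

Q = 91300 MJ/h

liquid -54.0→82.3 °C: 354.38 kJ/kg
vaporisation at 82.3 °C: 664 kJ/kg
vapour 82.3→162 °C: 117.96 kJ/kg
Δh = 354.38 + 664 + 117.96 = 1136.3 kJ/kg
Q = ṁ·Δh = 22.31 kg/s × 1136.3 kJ/kg = 25352 kJ/s
|Q| = 25352 kW = 91266 MJ/h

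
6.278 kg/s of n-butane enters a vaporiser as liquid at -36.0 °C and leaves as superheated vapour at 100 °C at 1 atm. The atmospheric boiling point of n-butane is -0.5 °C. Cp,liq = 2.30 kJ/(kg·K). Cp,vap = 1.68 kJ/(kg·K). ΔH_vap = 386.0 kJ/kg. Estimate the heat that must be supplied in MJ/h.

Q = 14400 MJ/h

liquid -36.0→-0.5 °C: 81.65 kJ/kg
vaporisation at -0.5 °C: 386 kJ/kg
vapour -0.5→100 °C: 168.84 kJ/kg
Δh = 81.65 + 386 + 168.84 = 636.49 kJ/kg
Q = ṁ·Δh = 6.278 kg/s × 636.49 kJ/kg = 3995.9 kJ/s
|Q| = 3995.9 kW = 14385 MJ/h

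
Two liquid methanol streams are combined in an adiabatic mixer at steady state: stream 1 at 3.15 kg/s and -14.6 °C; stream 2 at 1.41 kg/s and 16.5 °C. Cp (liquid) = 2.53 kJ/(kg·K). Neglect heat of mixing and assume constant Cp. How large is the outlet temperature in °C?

Adiabatic, steady state ⇒ Σ ṁᵢCp,ᵢ(T_out − Tᵢ) = 0
T_out = Σ ṁᵢCp,ᵢTᵢ / Σ ṁᵢCp,ᵢ
      = -57.494 / 11.537 = -4.9836 °C

T_out = -4.98 °C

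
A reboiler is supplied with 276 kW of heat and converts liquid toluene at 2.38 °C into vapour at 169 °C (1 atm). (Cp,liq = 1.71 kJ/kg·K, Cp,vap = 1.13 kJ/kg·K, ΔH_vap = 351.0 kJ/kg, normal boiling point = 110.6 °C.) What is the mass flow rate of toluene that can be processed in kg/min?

Δh = 1.71×(110.6−2.38) + 351.0 + 1.13×(169−110.6) = 602.05 kJ/kg
Q = 276 kW = 276 kJ/s = 16560 kJ/min
ṁ = Q/Δh = 16560 / 602.05 = 27.506 kg/min

ṁ = 27.5 kg/min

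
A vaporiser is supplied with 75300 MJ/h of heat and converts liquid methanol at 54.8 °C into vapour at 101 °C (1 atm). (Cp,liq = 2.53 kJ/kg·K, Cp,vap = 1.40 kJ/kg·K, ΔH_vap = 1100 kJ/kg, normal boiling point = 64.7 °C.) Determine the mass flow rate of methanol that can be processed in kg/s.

Δh = 2.53×(64.7−54.8) + 1100 + 1.40×(101−64.7) = 1175.9 kJ/kg
Q = 75300 MJ/h = 20917 kJ/s = 20917 kJ/s
ṁ = Q/Δh = 20917 / 1175.9 = 17.788 kg/s

ṁ = 17.8 kg/s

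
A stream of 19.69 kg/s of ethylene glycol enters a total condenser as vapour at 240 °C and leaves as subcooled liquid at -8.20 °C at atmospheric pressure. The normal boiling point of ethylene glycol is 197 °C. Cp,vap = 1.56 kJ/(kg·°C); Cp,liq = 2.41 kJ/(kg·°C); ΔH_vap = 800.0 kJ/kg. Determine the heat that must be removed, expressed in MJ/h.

vapour 240→197 °C: -67.08 kJ/kg
condensation at 197 °C: -800 kJ/kg
liquid 197→-8.20 °C: -494.53 kJ/kg
Δh = -67.08 + -800 + -494.53 = -1361.6 kJ/kg
Q = ṁ·Δh = 19.69 kg/s × -1361.6 kJ/kg = -26810 kJ/s
|Q| = 26810 kW = 96517 MJ/h

Q_c = 96500 MJ/h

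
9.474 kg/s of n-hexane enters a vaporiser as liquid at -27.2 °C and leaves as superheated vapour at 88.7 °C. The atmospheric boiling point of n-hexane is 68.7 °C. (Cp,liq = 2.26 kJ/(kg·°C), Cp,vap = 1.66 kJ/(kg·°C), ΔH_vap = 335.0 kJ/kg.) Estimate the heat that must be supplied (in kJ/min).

Q = 332000 kJ/min

liquid -27.2→68.7 °C: 216.73 kJ/kg
vaporisation at 68.7 °C: 335 kJ/kg
vapour 68.7→88.7 °C: 33.2 kJ/kg
Δh = 216.73 + 335 + 33.2 = 584.93 kJ/kg
Q = ṁ·Δh = 9.474 kg/s × 584.93 kJ/kg = 5541.7 kJ/s
|Q| = 5541.7 kW = 332500 kJ/min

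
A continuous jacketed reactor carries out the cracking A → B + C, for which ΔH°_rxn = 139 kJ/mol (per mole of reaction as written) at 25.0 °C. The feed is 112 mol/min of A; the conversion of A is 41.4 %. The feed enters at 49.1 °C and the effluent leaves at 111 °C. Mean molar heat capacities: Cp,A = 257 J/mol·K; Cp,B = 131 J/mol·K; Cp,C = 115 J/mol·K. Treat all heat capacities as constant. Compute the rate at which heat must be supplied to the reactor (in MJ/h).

Q_in = 491 MJ/h

Extent of reaction ξ = 0.414 × 112 = 46.368 mol/min
Reaction term: ξ·ΔH°_rxn = 46.368 × 139 = 6445.2 kJ/min
Sensible, feed 49.1→25 °C: -693.69 kJ/min
Outlet flows (mol/min): A 65.632, B 46.368, C 46.368
Sensible, products 25→111 °C: 2431.6 kJ/min
Q = ΔH = 8183 kJ/min = 136.38 kW
Heat supplied = 490.98 MJ/h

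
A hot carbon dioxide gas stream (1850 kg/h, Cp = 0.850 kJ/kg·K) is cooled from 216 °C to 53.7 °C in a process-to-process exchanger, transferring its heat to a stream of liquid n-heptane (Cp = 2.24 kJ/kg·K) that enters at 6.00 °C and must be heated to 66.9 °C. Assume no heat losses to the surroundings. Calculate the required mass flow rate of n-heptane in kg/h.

ṁ_c = 1870 kg/h

Heat released by hot stream: Q = 1850 × 0.850 × (216 − 53.7) = 255220 kJ/h
Energy balance on cold side (adiabatic exchanger): Q = ṁ_c·Cp_c·(T_c,out − T_c,in)
ṁ_c = 255220 / [2.24 × (66.9 − 6.00)] = 1870.9 kg/h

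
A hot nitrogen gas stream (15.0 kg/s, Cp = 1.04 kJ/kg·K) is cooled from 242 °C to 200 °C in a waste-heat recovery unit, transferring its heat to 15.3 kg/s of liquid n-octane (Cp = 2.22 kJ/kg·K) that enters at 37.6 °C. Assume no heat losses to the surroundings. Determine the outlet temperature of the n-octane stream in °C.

Heat released by hot stream: Q = 15.0 × 1.04 × (242 − 200) = 655.2 kJ/s
Energy balance on cold side (adiabatic exchanger): Q = ṁ_c·Cp_c·(T_c,out − T_c,in)
T_c,out = 37.6 + 655.2/(15.3 × 2.22) = 56.89 °C

T_c,out = 56.9 °C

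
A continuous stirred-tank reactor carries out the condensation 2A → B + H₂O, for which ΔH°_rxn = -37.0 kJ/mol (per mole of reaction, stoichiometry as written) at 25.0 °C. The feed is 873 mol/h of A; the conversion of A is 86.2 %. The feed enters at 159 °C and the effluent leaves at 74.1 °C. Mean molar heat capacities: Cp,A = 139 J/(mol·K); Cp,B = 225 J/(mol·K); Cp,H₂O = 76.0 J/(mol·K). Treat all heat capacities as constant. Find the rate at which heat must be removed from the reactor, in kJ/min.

Extent of reaction ξ = 0.862 × 873 / 2 = 376.26 mol/h
Reaction term: ξ·ΔH°_rxn = 376.26 × -37.0 = -13922 kJ/h
Sensible, feed 159→25 °C: -16260 kJ/h
Outlet flows (mol/h): A 120.47, B 376.26, H₂O 376.26
Sensible, products 25→74.1 °C: 6383.1 kJ/h
Q = ΔH = -23799 kJ/h = -6.6109 kW
Heat removed = 396.65 kJ/min

Q_out = 397 kJ/min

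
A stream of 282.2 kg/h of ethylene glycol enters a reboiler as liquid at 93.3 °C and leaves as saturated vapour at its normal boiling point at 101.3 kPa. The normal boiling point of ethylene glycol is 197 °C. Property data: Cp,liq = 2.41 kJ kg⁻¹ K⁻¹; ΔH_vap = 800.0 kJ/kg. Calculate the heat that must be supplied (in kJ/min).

liquid 93.3→197 °C: 249.92 kJ/kg
vaporisation at 197 °C: 800 kJ/kg
Δh = 249.92 + 800 = 1049.9 kJ/kg
Q = ṁ·Δh = 282.2 kg/h × 1049.9 kJ/kg = 296290 kJ/h
|Q| = 82.302 kW = 4938.1 kJ/min

Q = 4940 kJ/min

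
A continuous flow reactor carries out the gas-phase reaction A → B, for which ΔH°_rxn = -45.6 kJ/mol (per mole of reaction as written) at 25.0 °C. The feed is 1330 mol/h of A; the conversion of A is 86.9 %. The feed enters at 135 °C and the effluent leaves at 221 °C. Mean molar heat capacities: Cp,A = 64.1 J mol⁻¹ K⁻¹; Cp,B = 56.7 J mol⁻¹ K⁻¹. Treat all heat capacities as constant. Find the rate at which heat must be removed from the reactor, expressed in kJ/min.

Q_out = 784 kJ/min

Extent of reaction ξ = 0.869 × 1330 = 1155.8 mol/h
Reaction term: ξ·ΔH°_rxn = 1155.8 × -45.6 = -52703 kJ/h
Sensible, feed 135→25 °C: -9377.8 kJ/h
Outlet flows (mol/h): A 174.23, B 1155.8
Sensible, products 25→221 °C: 15033 kJ/h
Q = ΔH = -47048 kJ/h = -13.069 kW
Heat removed = 784.13 kJ/min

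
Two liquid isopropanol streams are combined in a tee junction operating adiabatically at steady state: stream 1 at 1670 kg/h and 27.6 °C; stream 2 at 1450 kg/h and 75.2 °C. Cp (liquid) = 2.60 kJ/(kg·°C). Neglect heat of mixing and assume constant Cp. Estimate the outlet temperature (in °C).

T_out = 49.7 °C

No heat crosses the boundary, so H_out = H_in.
T_out = Σ ṁᵢCp,ᵢTᵢ / Σ ṁᵢCp,ᵢ
      = 403340 / 8112 = 49.722 °C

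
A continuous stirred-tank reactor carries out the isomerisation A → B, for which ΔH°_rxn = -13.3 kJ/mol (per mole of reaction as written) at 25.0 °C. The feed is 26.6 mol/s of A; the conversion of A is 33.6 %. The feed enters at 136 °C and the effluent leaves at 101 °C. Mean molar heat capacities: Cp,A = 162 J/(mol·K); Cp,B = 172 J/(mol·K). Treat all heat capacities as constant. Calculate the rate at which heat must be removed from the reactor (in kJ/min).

Q_out = 15800 kJ/min

Extent of reaction ξ = 0.336 × 26.6 = 8.9376 mol/s
Reaction term: ξ·ΔH°_rxn = 8.9376 × -13.3 = -118.87 kJ/s
Sensible, feed 136→25 °C: -478.32 kJ/s
Outlet flows (mol/s): A 17.662, B 8.9376
Sensible, products 25→101 °C: 334.29 kJ/s
Q = ΔH = -262.9 kJ/s = -262.9 kW
Heat removed = 15774 kJ/min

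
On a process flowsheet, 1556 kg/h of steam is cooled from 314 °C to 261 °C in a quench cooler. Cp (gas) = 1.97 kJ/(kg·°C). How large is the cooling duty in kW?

Q = ṁ·Cp·ΔT = 1556 × 1.97 × (261 − 314) = -162460 kJ/h
Converting: 162460 / 3600 s = 45.128 kW

Q_c = 45.1 kW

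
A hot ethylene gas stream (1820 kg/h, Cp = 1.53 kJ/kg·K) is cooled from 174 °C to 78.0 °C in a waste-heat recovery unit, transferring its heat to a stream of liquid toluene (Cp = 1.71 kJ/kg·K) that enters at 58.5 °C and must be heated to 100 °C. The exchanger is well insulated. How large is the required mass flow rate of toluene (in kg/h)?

Heat released by hot stream: Q = 1820 × 1.53 × (174 − 78.0) = 267320 kJ/h
Energy balance on cold side (adiabatic exchanger): Q = ṁ_c·Cp_c·(T_c,out − T_c,in)
ṁ_c = 267320 / [1.71 × (100 − 58.5)] = 3766.9 kg/h

ṁ_c = 3770 kg/h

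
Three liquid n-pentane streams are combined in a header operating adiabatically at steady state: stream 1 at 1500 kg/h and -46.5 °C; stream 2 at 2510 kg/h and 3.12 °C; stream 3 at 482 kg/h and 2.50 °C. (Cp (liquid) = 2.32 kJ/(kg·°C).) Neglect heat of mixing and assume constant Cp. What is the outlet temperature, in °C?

Energy balance with Q = 0: Σ ṁᵢCp,ᵢ(T_out − Tᵢ) = 0
T_out = Σ ṁᵢCp,ᵢTᵢ / Σ ṁᵢCp,ᵢ
      = -140860 / 10421 = -13.516 °C

T_out = -13.5 °C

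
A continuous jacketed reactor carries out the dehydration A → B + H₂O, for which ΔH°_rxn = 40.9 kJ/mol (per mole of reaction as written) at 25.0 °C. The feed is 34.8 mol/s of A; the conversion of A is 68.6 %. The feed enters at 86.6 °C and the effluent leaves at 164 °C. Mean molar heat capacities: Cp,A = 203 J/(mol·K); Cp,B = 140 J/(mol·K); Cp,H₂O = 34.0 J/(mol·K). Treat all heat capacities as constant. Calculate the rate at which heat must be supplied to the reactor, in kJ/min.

Extent of reaction ξ = 0.686 × 34.8 = 23.873 mol/s
Reaction term: ξ·ΔH°_rxn = 23.873 × 40.9 = 976.4 kJ/s
Sensible, feed 86.6→25 °C: -435.17 kJ/s
Outlet flows (mol/s): A 10.927, B 23.873, H₂O 23.873
Sensible, products 25→164 °C: 885.72 kJ/s
Q = ΔH = 1427 kJ/s = 1427 kW
Heat supplied = 85617 kJ/min

Q_in = 85600 kJ/min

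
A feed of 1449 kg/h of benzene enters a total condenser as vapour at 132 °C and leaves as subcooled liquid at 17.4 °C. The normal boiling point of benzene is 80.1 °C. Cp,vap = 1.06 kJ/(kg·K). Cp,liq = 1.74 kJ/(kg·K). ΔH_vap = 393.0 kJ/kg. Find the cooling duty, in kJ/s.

Q_c = 224 kJ/s

vapour 132→80.1 °C: -55.014 kJ/kg
condensation at 80.1 °C: -393 kJ/kg
liquid 80.1→17.4 °C: -109.1 kJ/kg
Δh = -55.014 + -393 + -109.1 = -557.11 kJ/kg
Q = ṁ·Δh = 1449 kg/h × -557.11 kJ/kg = -807260 kJ/h
|Q| = 224.24 kW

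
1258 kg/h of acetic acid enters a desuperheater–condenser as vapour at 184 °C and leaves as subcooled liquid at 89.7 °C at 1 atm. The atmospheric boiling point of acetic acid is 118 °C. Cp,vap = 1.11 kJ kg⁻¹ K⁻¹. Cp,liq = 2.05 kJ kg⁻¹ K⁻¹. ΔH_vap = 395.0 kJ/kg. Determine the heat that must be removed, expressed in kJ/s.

Q_c = 184 kJ/s

vapour 184→118 °C: -73.26 kJ/kg
condensation at 118 °C: -395 kJ/kg
liquid 118→89.7 °C: -58.015 kJ/kg
Δh = -73.26 + -395 + -58.015 = -526.27 kJ/kg
Q = ṁ·Δh = 1258 kg/h × -526.27 kJ/kg = -662050 kJ/h
|Q| = 183.9 kW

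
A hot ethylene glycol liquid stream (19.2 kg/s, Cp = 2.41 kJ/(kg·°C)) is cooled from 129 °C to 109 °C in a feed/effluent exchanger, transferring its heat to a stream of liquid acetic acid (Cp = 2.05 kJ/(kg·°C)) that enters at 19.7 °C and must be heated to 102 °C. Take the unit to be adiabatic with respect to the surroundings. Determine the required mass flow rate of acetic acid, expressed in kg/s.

ṁ_c = 5.49 kg/s

Heat released by hot stream: Q = 19.2 × 2.41 × (129 − 109) = 925.44 kJ/s
Energy balance on cold side (adiabatic exchanger): Q = ṁ_c·Cp_c·(T_c,out − T_c,in)
ṁ_c = 925.44 / [2.05 × (102 − 19.7)] = 5.4852 kg/s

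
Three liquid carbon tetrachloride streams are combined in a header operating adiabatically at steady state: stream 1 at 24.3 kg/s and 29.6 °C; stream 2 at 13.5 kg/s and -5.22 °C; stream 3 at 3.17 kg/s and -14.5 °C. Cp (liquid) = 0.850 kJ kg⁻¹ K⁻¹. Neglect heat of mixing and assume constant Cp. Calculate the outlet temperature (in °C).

T_out = 14.7 °C

Energy balance with Q = 0: Σ ṁᵢCp,ᵢ(T_out − Tᵢ) = 0
Σ ṁᵢCp,ᵢTᵢ = 24.3×0.850×29.6 + 13.5×0.850×-5.22 + 3.17×0.850×-14.5 = 512.42
Σ ṁᵢCp,ᵢ = 24.3×0.850 + 13.5×0.850 + 3.17×0.850 = 34.825
T_out = 512.42 / 34.825 = 14.714 °C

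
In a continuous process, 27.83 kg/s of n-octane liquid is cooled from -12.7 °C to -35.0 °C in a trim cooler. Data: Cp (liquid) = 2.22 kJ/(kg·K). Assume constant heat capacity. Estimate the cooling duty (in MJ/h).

Q_c = 4960 MJ/h

Q = ṁ·Cp·ΔT = 27.83 × 2.22 × (-35.0 − -12.7) = -1377.8 kJ/s
Cooling duty = 4959.9 MJ/h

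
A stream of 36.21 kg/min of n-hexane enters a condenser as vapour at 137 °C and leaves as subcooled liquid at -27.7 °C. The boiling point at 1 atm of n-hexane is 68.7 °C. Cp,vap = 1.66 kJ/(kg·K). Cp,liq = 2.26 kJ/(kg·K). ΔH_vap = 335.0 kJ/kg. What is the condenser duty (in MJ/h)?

vapour 137→68.7 °C: -113.38 kJ/kg
condensation at 68.7 °C: -335 kJ/kg
liquid 68.7→-27.7 °C: -217.86 kJ/kg
Δh = -113.38 + -335 + -217.86 = -666.24 kJ/kg
Q = ṁ·Δh = 36.21 kg/min × -666.24 kJ/kg = -24125 kJ/min
|Q| = 402.08 kW = 1447.5 MJ/h

Q_c = 1450 MJ/h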